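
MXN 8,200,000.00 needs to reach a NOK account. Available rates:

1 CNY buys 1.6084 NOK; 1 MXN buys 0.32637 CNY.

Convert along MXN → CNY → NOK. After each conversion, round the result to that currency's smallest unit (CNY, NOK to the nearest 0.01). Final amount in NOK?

MXN 8,200,000.00 × 0.32637 = CNY 2,676,234.00
CNY 2,676,234.00 × 1.6084 = NOK 4,304,454.77

NOK 4,304,454.77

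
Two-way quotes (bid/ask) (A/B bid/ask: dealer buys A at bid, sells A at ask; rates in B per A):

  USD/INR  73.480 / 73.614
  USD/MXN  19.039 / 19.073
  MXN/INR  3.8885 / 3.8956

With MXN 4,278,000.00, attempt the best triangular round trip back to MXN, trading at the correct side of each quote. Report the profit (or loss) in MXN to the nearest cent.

Net profit: MXN 24,358.55

Best loop MXN → INR → USD → MXN:
MXN 4,278,000.00 × 3.8885 (sell MXN at bid) = INR 16,635,003.00
INR 16,635,003.00 ÷ 73.614 (buy USD at ask) = USD 225,976.08
USD 225,976.08 × 19.039 (sell USD at bid) = MXN 4,302,358.55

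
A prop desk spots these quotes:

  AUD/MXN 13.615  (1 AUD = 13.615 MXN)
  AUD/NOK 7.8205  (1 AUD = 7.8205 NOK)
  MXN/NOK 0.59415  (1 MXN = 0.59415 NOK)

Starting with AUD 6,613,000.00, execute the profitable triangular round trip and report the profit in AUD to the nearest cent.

Profitable loop is AUD → MXN → NOK → AUD:
AUD 6,613,000.00 × 13.615 = MXN 90,035,995.00
MXN 90,035,995.00 × 0.59415 = NOK 53,494,886.43
NOK 53,494,886.43 ÷ 7.8205 = AUD 6,840,340.95
Profit = AUD 6,840,340.95 − AUD 6,613,000.00

Profit: AUD 227,340.95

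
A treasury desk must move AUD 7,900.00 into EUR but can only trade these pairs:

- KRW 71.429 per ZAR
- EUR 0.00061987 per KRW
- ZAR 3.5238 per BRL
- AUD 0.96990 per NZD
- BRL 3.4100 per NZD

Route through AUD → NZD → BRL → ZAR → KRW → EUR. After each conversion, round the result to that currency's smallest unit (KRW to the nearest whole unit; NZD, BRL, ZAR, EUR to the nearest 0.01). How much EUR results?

AUD 7,900.00 ÷ 0.96990 = NZD 8,145.17
NZD 8,145.17 × 3.4100 = BRL 27,775.03
BRL 27,775.03 × 3.5238 = ZAR 97,873.65
ZAR 97,873.65 × 71.429 = KRW 6,991,017
KRW 6,991,017 × 0.00061987 = EUR 4,333.52

EUR 4,333.52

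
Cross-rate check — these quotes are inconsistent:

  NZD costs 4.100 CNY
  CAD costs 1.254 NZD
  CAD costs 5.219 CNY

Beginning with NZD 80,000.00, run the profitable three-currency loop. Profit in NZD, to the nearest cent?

Profit: NZD 1,207.45

Profitable loop is NZD → CAD → CNY → NZD:
NZD 80,000.00 ÷ 1.254 = CAD 63,795.85
CAD 63,795.85 × 5.219 = CNY 332,950.56
CNY 332,950.56 ÷ 4.100 = NZD 81,207.45
Profit = NZD 81,207.45 − NZD 80,000.00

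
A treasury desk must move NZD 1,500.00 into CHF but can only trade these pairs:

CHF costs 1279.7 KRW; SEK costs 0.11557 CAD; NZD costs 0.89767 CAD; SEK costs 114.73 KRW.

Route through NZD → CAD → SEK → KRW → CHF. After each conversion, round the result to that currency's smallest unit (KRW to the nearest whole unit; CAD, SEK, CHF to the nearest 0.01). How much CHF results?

NZD 1,500.00 × 0.89767 = CAD 1,346.50
CAD 1,346.50 ÷ 0.11557 = SEK 11,650.95
SEK 11,650.95 × 114.73 = KRW 1,336,713
KRW 1,336,713 ÷ 1279.7 = CHF 1,044.55

CHF 1,044.55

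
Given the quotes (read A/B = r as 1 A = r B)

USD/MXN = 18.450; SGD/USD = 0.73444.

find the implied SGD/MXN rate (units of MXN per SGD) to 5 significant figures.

SGD/MXN = 13.550

1 SGD × 0.73444 = 0.73444 USD
0.73444 USD × 18.450 = 13.5504 MXN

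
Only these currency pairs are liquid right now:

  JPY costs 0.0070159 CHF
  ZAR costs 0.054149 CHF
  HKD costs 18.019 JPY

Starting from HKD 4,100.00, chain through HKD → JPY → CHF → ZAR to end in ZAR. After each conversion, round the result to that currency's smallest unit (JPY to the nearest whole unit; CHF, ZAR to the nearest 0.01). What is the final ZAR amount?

HKD 4,100.00 × 18.019 = JPY 73,878
JPY 73,878 × 0.0070159 = CHF 518.32
CHF 518.32 ÷ 0.054149 = ZAR 9,572.11

ZAR 9,572.11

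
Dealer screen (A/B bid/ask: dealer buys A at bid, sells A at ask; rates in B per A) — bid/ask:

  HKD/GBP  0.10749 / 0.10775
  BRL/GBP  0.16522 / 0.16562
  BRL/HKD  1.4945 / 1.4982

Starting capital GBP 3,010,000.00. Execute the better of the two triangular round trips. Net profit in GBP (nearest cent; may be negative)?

Best loop GBP → HKD → BRL → GBP:
GBP 3,010,000.00 ÷ 0.10775 (buy HKD at ask) = HKD 27,935,034.80
HKD 27,935,034.80 ÷ 1.4982 (buy BRL at ask) = BRL 18,645,731.41
BRL 18,645,731.41 × 0.16522 (sell BRL at bid) = GBP 3,080,647.74

Net profit: GBP 70,647.74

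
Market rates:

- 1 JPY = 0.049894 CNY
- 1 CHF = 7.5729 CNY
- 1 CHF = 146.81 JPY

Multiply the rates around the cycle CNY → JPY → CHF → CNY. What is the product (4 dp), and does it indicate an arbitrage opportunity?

Around CNY → JPY → CHF → CNY: 1 ÷ 0.049894 ÷ 146.81 × 7.5729 = 1.033852
Product > 1; profitable direction is CNY → JPY → CHF → CNY.

1.0339 (arbitrage exists)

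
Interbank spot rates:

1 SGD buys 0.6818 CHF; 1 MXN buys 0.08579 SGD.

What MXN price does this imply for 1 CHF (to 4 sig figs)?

1 CHF ÷ 0.6818 = 1.46671 SGD
1.46671 SGD ÷ 0.08579 = 17.0965 MXN

CHF/MXN = 17.10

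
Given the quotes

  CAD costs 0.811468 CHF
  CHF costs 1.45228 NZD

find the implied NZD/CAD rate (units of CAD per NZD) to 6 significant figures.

1 NZD ÷ 1.45228 = 0.688572 CHF
0.688572 CHF ÷ 0.811468 = 0.848552 CAD

NZD/CAD = 0.848552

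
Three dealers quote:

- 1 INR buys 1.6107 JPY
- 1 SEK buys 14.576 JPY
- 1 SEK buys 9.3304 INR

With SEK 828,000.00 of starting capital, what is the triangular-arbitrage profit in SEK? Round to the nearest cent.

Profitable loop is SEK → INR → JPY → SEK:
SEK 828,000.00 × 9.3304 = INR 7,725,571.20
INR 7,725,571.20 × 1.6107 = JPY 12,443,578
JPY 12,443,578 ÷ 14.576 = SEK 853,703.18
Profit = SEK 853,703.18 − SEK 828,000.00

Profit: SEK 25,703.18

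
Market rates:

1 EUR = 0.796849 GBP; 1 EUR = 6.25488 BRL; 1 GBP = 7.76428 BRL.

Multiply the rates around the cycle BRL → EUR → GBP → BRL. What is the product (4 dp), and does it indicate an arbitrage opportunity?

0.9891 (arbitrage exists)

Around BRL → EUR → GBP → BRL: 1 ÷ 6.25488 × 0.796849 × 7.76428 = 0.989141
Product < 1; profitable direction is BRL → GBP → EUR → BRL.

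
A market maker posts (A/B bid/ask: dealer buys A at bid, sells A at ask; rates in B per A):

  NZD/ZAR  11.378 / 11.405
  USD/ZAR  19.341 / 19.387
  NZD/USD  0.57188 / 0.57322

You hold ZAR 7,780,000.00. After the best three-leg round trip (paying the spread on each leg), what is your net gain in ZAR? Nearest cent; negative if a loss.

Net profit: ZAR 185,509.89

Best loop ZAR → USD → NZD → ZAR:
ZAR 7,780,000.00 ÷ 19.387 (buy USD at ask) = USD 401,299.84
USD 401,299.84 ÷ 0.57322 (buy NZD at ask) = NZD 700,079.97
NZD 700,079.97 × 11.378 (sell NZD at bid) = ZAR 7,965,509.89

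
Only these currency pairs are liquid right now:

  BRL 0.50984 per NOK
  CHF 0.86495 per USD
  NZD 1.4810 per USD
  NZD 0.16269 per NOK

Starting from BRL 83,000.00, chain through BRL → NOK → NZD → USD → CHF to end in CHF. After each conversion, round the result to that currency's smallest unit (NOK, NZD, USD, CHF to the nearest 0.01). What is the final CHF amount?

CHF 15,468.25

BRL 83,000.00 ÷ 0.50984 = NOK 162,796.17
NOK 162,796.17 × 0.16269 = NZD 26,485.31
NZD 26,485.31 ÷ 1.4810 = USD 17,883.40
USD 17,883.40 × 0.86495 = CHF 15,468.25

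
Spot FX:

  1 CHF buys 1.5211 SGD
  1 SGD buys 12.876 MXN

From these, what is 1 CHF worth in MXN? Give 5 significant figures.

1 CHF × 1.5211 = 1.5211 SGD
1.5211 SGD × 12.876 = 19.5857 MXN

CHF/MXN = 19.586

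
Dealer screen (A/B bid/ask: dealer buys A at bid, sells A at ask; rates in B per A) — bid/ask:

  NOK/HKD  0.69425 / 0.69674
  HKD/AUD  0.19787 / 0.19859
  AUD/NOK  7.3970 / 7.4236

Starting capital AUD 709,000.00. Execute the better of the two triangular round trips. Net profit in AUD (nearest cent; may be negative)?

Net profit: AUD 11,439.80

Best loop AUD → NOK → HKD → AUD:
AUD 709,000.00 × 7.3970 (sell AUD at bid) = NOK 5,244,473.00
NOK 5,244,473.00 × 0.69425 (sell NOK at bid) = HKD 3,640,975.38
HKD 3,640,975.38 × 0.19787 (sell HKD at bid) = AUD 720,439.80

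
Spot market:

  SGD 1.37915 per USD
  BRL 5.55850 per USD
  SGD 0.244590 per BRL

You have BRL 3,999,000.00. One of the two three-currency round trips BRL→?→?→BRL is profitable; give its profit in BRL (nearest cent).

Profitable loop is BRL → USD → SGD → BRL:
BRL 3,999,000.00 ÷ 5.55850 = USD 719,438.70
USD 719,438.70 × 1.37915 = SGD 992,213.88
SGD 992,213.88 ÷ 0.244590 = BRL 4,056,641.23
Profit = BRL 4,056,641.23 − BRL 3,999,000.00

Profit: BRL 57,641.23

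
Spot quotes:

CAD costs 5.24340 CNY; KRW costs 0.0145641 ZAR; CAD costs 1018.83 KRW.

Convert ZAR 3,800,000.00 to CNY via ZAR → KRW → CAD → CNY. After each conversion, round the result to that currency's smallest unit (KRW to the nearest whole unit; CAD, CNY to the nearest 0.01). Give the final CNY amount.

CNY 1,342,799.61

ZAR 3,800,000.00 ÷ 0.0145641 = KRW 260,915,539
KRW 260,915,539 ÷ 1018.83 = CAD 256,093.30
CAD 256,093.30 × 5.24340 = CNY 1,342,799.61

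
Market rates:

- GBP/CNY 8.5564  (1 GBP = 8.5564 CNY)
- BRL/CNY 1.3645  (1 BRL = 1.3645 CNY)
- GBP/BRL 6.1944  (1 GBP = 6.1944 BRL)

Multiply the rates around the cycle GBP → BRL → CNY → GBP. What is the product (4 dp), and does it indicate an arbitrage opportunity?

Around GBP → BRL → CNY → GBP: 1 × 6.1944 × 1.3645 ÷ 8.5564 = 0.987829
Product < 1; profitable direction is GBP → CNY → BRL → GBP.

0.9878 (arbitrage exists)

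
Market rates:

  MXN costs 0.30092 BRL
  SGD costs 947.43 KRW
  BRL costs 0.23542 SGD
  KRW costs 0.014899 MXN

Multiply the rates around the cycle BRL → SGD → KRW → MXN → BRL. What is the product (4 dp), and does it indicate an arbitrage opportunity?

Around BRL → SGD → KRW → MXN → BRL: 1 × 0.23542 × 947.43 × 0.014899 × 0.30092 = 0.999997
Product ≈ 1 (deviation 0.000%, within rounding noise).

1.0000 (no arbitrage)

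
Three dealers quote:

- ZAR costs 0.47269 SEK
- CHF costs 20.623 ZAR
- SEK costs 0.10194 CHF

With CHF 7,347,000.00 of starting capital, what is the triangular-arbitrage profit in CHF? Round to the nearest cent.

Profit: CHF 46,280.00

Profitable loop is CHF → SEK → ZAR → CHF:
CHF 7,347,000.00 ÷ 0.10194 = SEK 72,071,806.95
SEK 72,071,806.95 ÷ 0.47269 = ZAR 152,471,613.42
ZAR 152,471,613.42 ÷ 20.623 = CHF 7,393,280.00
Profit = CHF 7,393,280.00 − CHF 7,347,000.00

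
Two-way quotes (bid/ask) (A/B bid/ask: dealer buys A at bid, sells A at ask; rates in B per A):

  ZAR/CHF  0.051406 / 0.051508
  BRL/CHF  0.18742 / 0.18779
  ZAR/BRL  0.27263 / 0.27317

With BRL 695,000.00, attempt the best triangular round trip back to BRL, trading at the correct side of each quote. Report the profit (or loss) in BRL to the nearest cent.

Net profit: BRL 1,455.15

Best loop BRL → ZAR → CHF → BRL:
BRL 695,000.00 ÷ 0.27317 (buy ZAR at ask) = ZAR 2,544,203.24
ZAR 2,544,203.24 × 0.051406 (sell ZAR at bid) = CHF 130,787.31
CHF 130,787.31 ÷ 0.18779 (buy BRL at ask) = BRL 696,455.15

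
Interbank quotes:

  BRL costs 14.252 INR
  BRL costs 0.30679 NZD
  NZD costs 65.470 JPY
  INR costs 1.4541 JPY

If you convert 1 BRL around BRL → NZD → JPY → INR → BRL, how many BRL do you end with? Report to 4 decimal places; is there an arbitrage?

0.9692 (arbitrage exists)

Around BRL → NZD → JPY → INR → BRL: 1 × 0.30679 × 65.470 ÷ 1.4541 ÷ 14.252 = 0.969200
Product < 1; profitable direction is BRL → INR → JPY → NZD → BRL.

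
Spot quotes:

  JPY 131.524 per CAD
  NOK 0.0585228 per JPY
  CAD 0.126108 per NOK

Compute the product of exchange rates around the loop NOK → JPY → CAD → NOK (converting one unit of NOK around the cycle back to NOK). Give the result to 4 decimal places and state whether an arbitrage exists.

1.0302 (arbitrage exists)

Around NOK → JPY → CAD → NOK: 1 ÷ 0.0585228 ÷ 131.524 ÷ 0.126108 = 1.030214
Product > 1; profitable direction is NOK → JPY → CAD → NOK.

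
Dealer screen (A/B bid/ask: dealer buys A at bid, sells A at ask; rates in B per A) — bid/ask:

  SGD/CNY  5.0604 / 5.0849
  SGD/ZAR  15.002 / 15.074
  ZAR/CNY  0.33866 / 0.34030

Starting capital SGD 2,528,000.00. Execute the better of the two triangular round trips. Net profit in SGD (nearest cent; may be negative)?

Best loop SGD → ZAR → CNY → SGD:
SGD 2,528,000.00 × 15.002 (sell SGD at bid) = ZAR 37,925,056.00
ZAR 37,925,056.00 × 0.33866 (sell ZAR at bid) = CNY 12,843,699.46
CNY 12,843,699.46 ÷ 5.0849 (buy SGD at ask) = SGD 2,525,850.94

Net result: SGD -2,149.06 (no profitable arbitrage after spreads)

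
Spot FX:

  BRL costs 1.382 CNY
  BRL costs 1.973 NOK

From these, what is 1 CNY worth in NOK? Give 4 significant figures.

CNY/NOK = 1.428

1 CNY ÷ 1.382 = 0.723589 BRL
0.723589 BRL × 1.973 = 1.42764 NOK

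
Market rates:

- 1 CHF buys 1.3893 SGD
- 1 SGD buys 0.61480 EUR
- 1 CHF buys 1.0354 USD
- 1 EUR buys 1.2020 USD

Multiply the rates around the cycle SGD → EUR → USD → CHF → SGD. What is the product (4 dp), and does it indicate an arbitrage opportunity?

Around SGD → EUR → USD → CHF → SGD: 1 × 0.61480 × 1.2020 ÷ 1.0354 × 1.3893 = 0.991576
Product < 1; profitable direction is SGD → CHF → USD → EUR → SGD.

0.9916 (arbitrage exists)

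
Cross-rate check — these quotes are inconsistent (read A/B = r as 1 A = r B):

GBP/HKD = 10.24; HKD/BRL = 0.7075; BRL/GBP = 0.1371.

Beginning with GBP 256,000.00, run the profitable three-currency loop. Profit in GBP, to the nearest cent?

Profitable loop is GBP → BRL → HKD → GBP:
GBP 256,000.00 ÷ 0.1371 = BRL 1,867,250.18
BRL 1,867,250.18 ÷ 0.7075 = HKD 2,639,222.87
HKD 2,639,222.87 ÷ 10.24 = GBP 257,736.61
Profit = GBP 257,736.61 − GBP 256,000.00

Profit: GBP 1,736.61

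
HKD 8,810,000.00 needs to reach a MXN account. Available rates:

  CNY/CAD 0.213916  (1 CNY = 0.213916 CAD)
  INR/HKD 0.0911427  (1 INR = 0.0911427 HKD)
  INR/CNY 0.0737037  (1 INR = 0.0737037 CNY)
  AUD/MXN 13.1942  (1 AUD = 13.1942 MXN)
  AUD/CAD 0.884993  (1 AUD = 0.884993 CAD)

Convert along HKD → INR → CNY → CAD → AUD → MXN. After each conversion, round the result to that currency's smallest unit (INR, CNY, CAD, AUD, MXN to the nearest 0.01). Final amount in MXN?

HKD 8,810,000.00 ÷ 0.0911427 = INR 96,661,608.66
INR 96,661,608.66 × 0.0737037 = CNY 7,124,318.21
CNY 7,124,318.21 × 0.213916 = CAD 1,524,005.65
CAD 1,524,005.65 ÷ 0.884993 = AUD 1,722,053.90
AUD 1,722,053.90 × 13.1942 = MXN 22,721,123.57

MXN 22,721,123.57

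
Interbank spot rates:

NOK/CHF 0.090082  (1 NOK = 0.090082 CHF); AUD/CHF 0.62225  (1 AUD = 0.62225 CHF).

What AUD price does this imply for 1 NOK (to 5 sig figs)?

NOK/AUD = 0.14477

1 NOK × 0.090082 = 0.090082 CHF
0.090082 CHF ÷ 0.62225 = 0.144768 AUD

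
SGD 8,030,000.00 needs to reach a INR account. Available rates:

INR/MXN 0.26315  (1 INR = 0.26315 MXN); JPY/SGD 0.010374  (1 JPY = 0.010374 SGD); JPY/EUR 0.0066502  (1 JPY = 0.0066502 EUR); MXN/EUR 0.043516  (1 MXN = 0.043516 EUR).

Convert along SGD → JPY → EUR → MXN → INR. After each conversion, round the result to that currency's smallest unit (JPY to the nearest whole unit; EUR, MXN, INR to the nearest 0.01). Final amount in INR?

INR 449,522,739.69

SGD 8,030,000.00 ÷ 0.010374 = JPY 774,050,511
JPY 774,050,511 × 0.0066502 = EUR 5,147,590.71
EUR 5,147,590.71 ÷ 0.043516 = MXN 118,291,908.95
MXN 118,291,908.95 ÷ 0.26315 = INR 449,522,739.69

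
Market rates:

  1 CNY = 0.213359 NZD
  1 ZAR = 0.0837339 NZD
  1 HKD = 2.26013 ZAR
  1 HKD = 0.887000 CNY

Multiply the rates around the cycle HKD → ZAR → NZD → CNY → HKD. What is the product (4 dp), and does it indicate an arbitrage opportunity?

1.0000 (no arbitrage)

Around HKD → ZAR → NZD → CNY → HKD: 1 × 2.26013 × 0.0837339 ÷ 0.213359 ÷ 0.887000 = 1.000000
Product ≈ 1 (deviation 0.000%, within rounding noise).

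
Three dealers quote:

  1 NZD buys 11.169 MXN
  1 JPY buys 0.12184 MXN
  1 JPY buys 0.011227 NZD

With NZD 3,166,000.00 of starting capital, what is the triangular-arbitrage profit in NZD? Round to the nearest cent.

Profitable loop is NZD → MXN → JPY → NZD:
NZD 3,166,000.00 × 11.169 = MXN 35,361,054.00
MXN 35,361,054.00 ÷ 0.12184 = JPY 290,225,328
JPY 290,225,328 × 0.011227 = NZD 3,258,359.76
Profit = NZD 3,258,359.76 − NZD 3,166,000.00

Profit: NZD 92,359.76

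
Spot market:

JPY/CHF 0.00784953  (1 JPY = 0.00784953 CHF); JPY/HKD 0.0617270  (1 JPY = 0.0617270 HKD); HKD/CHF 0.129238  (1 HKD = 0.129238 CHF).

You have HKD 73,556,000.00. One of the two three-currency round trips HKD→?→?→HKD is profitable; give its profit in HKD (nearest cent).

Profit: HKD 1,198,931.75

Profitable loop is HKD → CHF → JPY → HKD:
HKD 73,556,000.00 × 0.129238 = CHF 9,506,230.33
CHF 9,506,230.33 ÷ 0.00784953 = JPY 1,211,057,264
JPY 1,211,057,264 × 0.0617270 = HKD 74,754,931.75
Profit = HKD 74,754,931.75 − HKD 73,556,000.00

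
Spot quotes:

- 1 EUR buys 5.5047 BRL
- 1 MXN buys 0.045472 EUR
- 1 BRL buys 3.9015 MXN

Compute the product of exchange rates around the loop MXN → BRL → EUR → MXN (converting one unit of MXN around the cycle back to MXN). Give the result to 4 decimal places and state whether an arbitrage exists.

Around MXN → BRL → EUR → MXN: 1 ÷ 3.9015 ÷ 5.5047 ÷ 0.045472 = 1.023978
Product > 1; profitable direction is MXN → BRL → EUR → MXN.

1.0240 (arbitrage exists)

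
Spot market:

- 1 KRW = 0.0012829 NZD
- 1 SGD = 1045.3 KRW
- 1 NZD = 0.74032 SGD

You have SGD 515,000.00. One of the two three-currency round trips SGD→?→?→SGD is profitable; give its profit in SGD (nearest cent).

Profit: SGD 3,745.08

Profitable loop is SGD → NZD → KRW → SGD:
SGD 515,000.00 ÷ 0.74032 = NZD 695,645.13
NZD 695,645.13 ÷ 0.0012829 = KRW 542,244,233
KRW 542,244,233 ÷ 1045.3 = SGD 518,745.08
Profit = SGD 518,745.08 − SGD 515,000.00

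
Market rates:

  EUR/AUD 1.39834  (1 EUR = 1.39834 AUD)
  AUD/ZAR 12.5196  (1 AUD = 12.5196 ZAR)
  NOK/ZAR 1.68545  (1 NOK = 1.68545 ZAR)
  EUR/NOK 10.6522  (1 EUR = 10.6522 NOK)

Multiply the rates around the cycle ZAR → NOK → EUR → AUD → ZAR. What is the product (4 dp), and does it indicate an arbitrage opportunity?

Around ZAR → NOK → EUR → AUD → ZAR: 1 ÷ 1.68545 ÷ 10.6522 × 1.39834 × 12.5196 = 0.975098
Product < 1; profitable direction is ZAR → AUD → EUR → NOK → ZAR.

0.9751 (arbitrage exists)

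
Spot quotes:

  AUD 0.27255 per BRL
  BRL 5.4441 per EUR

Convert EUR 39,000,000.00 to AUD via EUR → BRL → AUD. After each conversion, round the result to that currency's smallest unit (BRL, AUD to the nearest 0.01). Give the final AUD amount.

AUD 57,867,788.75

EUR 39,000,000.00 × 5.4441 = BRL 212,319,900.00
BRL 212,319,900.00 × 0.27255 = AUD 57,867,788.75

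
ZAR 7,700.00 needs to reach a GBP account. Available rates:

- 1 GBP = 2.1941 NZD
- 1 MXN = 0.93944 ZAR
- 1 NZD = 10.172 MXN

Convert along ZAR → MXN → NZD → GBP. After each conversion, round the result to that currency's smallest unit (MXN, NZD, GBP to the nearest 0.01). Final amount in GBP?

ZAR 7,700.00 ÷ 0.93944 = MXN 8,196.37
MXN 8,196.37 ÷ 10.172 = NZD 805.78
NZD 805.78 ÷ 2.1941 = GBP 367.25

GBP 367.25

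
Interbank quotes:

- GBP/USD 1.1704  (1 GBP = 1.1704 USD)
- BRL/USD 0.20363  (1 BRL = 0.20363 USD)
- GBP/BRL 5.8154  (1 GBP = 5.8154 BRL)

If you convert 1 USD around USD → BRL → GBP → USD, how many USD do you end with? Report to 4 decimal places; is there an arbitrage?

Around USD → BRL → GBP → USD: 1 ÷ 0.20363 ÷ 5.8154 × 1.1704 = 0.988355
Product < 1; profitable direction is USD → GBP → BRL → USD.

0.9884 (arbitrage exists)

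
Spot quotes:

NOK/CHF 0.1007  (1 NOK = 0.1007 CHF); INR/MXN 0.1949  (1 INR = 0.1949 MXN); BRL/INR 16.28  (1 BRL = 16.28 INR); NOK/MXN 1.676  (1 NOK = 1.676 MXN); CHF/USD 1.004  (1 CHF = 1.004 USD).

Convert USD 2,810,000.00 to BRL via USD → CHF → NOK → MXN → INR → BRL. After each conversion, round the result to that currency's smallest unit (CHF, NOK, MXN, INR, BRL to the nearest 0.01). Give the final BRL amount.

BRL 14,680,840.19

USD 2,810,000.00 ÷ 1.004 = CHF 2,798,804.78
CHF 2,798,804.78 ÷ 0.1007 = NOK 27,793,493.35
NOK 27,793,493.35 × 1.676 = MXN 46,581,894.85
MXN 46,581,894.85 ÷ 0.1949 = INR 239,004,078.25
INR 239,004,078.25 ÷ 16.28 = BRL 14,680,840.19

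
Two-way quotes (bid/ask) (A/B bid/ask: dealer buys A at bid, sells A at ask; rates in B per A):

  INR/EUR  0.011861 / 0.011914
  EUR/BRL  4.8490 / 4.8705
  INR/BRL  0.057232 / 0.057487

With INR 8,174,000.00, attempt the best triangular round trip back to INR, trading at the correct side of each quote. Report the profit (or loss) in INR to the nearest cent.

Best loop INR → EUR → BRL → INR:
INR 8,174,000.00 × 0.011861 (sell INR at bid) = EUR 96,951.81
EUR 96,951.81 × 4.8490 (sell EUR at bid) = BRL 470,119.35
BRL 470,119.35 ÷ 0.057487 (buy INR at ask) = INR 8,177,837.53

Net profit: INR 3,837.53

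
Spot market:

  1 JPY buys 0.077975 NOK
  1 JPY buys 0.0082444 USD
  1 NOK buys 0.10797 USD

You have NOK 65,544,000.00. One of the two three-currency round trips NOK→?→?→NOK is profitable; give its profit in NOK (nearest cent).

Profitable loop is NOK → USD → JPY → NOK:
NOK 65,544,000.00 × 0.10797 = USD 7,076,785.68
USD 7,076,785.68 ÷ 0.0082444 = JPY 858,374,858
JPY 858,374,858 × 0.077975 = NOK 66,931,779.56
Profit = NOK 66,931,779.56 − NOK 65,544,000.00

Profit: NOK 1,387,779.56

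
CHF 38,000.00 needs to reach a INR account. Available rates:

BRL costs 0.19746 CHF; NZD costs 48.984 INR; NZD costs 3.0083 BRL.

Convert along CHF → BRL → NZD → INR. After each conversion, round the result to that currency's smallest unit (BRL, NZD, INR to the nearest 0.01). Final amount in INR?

INR 3,133,556.93

CHF 38,000.00 ÷ 0.19746 = BRL 192,444.04
BRL 192,444.04 ÷ 3.0083 = NZD 63,971.03
NZD 63,971.03 × 48.984 = INR 3,133,556.93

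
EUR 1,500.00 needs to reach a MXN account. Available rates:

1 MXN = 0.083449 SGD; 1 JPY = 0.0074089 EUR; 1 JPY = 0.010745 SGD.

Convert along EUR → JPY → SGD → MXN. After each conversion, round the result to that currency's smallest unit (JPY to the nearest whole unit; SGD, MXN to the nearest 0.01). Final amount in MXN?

EUR 1,500.00 ÷ 0.0074089 = JPY 202,459
JPY 202,459 × 0.010745 = SGD 2,175.42
SGD 2,175.42 ÷ 0.083449 = MXN 26,068.86

MXN 26,068.86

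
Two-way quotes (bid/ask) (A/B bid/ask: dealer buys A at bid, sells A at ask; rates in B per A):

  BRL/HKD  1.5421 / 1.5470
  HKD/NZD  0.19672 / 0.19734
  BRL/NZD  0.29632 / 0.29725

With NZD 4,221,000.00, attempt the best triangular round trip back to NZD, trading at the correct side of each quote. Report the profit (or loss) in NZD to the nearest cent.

Net profit: NZD 86,790.18

Best loop NZD → BRL → HKD → NZD:
NZD 4,221,000.00 ÷ 0.29725 (buy BRL at ask) = BRL 14,200,168.21
BRL 14,200,168.21 × 1.5421 (sell BRL at bid) = HKD 21,898,079.39
HKD 21,898,079.39 × 0.19672 (sell HKD at bid) = NZD 4,307,790.18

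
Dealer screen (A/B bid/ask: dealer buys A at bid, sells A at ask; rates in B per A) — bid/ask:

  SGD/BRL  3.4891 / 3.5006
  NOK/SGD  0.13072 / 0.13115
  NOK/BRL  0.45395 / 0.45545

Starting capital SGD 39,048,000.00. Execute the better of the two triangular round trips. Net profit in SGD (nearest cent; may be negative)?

Net profit: SGD 55,312.10

Best loop SGD → BRL → NOK → SGD:
SGD 39,048,000.00 × 3.4891 (sell SGD at bid) = BRL 136,242,376.80
BRL 136,242,376.80 ÷ 0.45545 (buy NOK at ask) = NOK 299,137,944.45
NOK 299,137,944.45 × 0.13072 (sell NOK at bid) = SGD 39,103,312.10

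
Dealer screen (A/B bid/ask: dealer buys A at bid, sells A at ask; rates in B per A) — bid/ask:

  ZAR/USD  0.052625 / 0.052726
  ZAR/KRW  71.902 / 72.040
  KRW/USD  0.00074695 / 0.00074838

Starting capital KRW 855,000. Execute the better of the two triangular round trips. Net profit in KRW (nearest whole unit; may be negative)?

Net profit: KRW 15,911

Best loop KRW → USD → ZAR → KRW:
KRW 855,000 × 0.00074695 (sell KRW at bid) = USD 638.64
USD 638.64 ÷ 0.052726 (buy ZAR at ask) = ZAR 12,112.47
ZAR 12,112.47 × 71.902 (sell ZAR at bid) = KRW 870,911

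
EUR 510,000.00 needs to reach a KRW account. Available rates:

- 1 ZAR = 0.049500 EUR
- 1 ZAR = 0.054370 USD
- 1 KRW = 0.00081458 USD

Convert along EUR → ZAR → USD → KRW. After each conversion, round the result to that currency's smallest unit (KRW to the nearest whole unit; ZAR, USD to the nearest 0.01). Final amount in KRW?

KRW 687,686,612

EUR 510,000.00 ÷ 0.049500 = ZAR 10,303,030.30
ZAR 10,303,030.30 × 0.054370 = USD 560,175.76
USD 560,175.76 ÷ 0.00081458 = KRW 687,686,612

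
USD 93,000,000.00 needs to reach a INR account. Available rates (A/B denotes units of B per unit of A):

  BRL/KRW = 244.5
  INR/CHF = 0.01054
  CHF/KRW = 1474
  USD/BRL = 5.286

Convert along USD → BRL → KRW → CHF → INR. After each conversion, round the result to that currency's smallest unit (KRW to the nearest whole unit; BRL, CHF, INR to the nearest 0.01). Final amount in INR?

INR 7,736,613,057.87

USD 93,000,000.00 × 5.286 = BRL 491,598,000.00
BRL 491,598,000.00 × 244.5 = KRW 120,195,711,000
KRW 120,195,711,000 ÷ 1474 = CHF 81,543,901.63
CHF 81,543,901.63 ÷ 0.01054 = INR 7,736,613,057.87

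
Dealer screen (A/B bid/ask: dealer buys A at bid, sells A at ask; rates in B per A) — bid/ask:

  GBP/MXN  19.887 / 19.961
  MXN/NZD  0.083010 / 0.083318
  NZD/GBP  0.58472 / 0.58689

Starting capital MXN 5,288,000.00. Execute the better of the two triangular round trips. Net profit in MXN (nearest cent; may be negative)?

Net profit: MXN 129,683.20

Best loop MXN → GBP → NZD → MXN:
MXN 5,288,000.00 ÷ 19.961 (buy GBP at ask) = GBP 264,916.59
GBP 264,916.59 ÷ 0.58689 (buy NZD at ask) = NZD 451,390.53
NZD 451,390.53 ÷ 0.083318 (buy MXN at ask) = MXN 5,417,683.20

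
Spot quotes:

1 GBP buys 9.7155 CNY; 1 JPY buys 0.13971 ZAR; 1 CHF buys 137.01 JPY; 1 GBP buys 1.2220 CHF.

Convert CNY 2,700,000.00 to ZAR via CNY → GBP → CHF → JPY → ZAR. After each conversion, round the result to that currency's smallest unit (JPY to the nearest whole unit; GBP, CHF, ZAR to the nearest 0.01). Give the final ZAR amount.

CNY 2,700,000.00 ÷ 9.7155 = GBP 277,906.44
GBP 277,906.44 × 1.2220 = CHF 339,601.67
CHF 339,601.67 × 137.01 = JPY 46,528,825
JPY 46,528,825 × 0.13971 = ZAR 6,500,542.14

ZAR 6,500,542.14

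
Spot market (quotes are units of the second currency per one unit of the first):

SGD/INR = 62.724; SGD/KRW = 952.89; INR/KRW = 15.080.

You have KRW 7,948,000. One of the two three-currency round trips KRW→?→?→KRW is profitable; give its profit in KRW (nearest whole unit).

Profitable loop is KRW → INR → SGD → KRW:
KRW 7,948,000 ÷ 15.080 = INR 527,055.70
INR 527,055.70 ÷ 62.724 = SGD 8,402.78
SGD 8,402.78 × 952.89 = KRW 8,006,921
Profit = KRW 8,006,921 − KRW 7,948,000

Profit: KRW 58,921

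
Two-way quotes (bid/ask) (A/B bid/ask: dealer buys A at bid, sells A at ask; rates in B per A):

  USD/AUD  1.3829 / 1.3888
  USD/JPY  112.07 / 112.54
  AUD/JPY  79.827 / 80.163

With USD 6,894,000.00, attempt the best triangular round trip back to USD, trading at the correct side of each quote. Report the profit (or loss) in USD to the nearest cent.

Net profit: USD 45,800.43

Best loop USD → JPY → AUD → USD:
USD 6,894,000.00 × 112.07 (sell USD at bid) = JPY 772,610,580
JPY 772,610,580 ÷ 80.163 (buy AUD at ask) = AUD 9,637,994.84
AUD 9,637,994.84 ÷ 1.3888 (buy USD at ask) = USD 6,939,800.43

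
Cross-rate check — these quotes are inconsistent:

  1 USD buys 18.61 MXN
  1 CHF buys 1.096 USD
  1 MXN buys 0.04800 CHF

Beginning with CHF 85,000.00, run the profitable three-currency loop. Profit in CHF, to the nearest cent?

Profitable loop is CHF → MXN → USD → CHF:
CHF 85,000.00 ÷ 0.04800 = MXN 1,770,833.33
MXN 1,770,833.33 ÷ 18.61 = USD 95,154.93
USD 95,154.93 ÷ 1.096 = CHF 86,820.20
Profit = CHF 86,820.20 − CHF 85,000.00

Profit: CHF 1,820.20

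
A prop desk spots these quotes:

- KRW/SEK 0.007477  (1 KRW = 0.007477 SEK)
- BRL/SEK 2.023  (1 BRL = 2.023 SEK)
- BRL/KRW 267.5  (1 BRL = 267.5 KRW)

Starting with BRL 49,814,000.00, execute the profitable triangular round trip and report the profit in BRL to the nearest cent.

Profit: BRL 570,404.76

Profitable loop is BRL → SEK → KRW → BRL:
BRL 49,814,000.00 × 2.023 = SEK 100,773,722.00
SEK 100,773,722.00 ÷ 0.007477 = KRW 13,477,828,273
KRW 13,477,828,273 ÷ 267.5 = BRL 50,384,404.76
Profit = BRL 50,384,404.76 − BRL 49,814,000.00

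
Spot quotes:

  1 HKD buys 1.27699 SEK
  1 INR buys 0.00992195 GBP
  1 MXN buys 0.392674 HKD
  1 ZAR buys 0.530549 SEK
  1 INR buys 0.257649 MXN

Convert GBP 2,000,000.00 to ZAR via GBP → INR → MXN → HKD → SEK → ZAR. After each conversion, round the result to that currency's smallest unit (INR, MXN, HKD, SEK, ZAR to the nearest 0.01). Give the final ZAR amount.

ZAR 49,085,765.14

GBP 2,000,000.00 ÷ 0.00992195 = INR 201,573,279.45
INR 201,573,279.45 × 0.257649 = MXN 51,935,153.88
MXN 51,935,153.88 × 0.392674 = HKD 20,393,584.61
HKD 20,393,584.61 × 1.27699 = SEK 26,042,403.61
SEK 26,042,403.61 ÷ 0.530549 = ZAR 49,085,765.14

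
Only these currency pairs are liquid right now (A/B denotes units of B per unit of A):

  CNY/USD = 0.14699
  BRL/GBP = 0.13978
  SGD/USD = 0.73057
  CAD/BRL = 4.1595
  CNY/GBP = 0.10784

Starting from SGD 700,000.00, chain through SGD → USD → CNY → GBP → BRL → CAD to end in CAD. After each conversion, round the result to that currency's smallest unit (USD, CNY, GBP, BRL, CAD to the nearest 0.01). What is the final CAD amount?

SGD 700,000.00 × 0.73057 = USD 511,399.00
USD 511,399.00 ÷ 0.14699 = CNY 3,479,141.44
CNY 3,479,141.44 × 0.10784 = GBP 375,190.61
GBP 375,190.61 ÷ 0.13978 = BRL 2,684,150.88
BRL 2,684,150.88 ÷ 4.1595 = CAD 645,306.14

CAD 645,306.14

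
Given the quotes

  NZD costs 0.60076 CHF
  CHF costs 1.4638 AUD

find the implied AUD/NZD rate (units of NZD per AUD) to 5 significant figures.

1 AUD ÷ 1.4638 = 0.683153 CHF
0.683153 CHF ÷ 0.60076 = 1.13715 NZD

AUD/NZD = 1.1371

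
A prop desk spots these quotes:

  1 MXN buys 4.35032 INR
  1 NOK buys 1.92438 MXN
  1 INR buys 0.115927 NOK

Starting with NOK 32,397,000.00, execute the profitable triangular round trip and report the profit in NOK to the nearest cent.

Profit: NOK 984,677.74

Profitable loop is NOK → INR → MXN → NOK:
NOK 32,397,000.00 ÷ 0.115927 = INR 279,460,350.05
INR 279,460,350.05 ÷ 4.35032 = MXN 64,239,033.00
MXN 64,239,033.00 ÷ 1.92438 = NOK 33,381,677.74
Profit = NOK 33,381,677.74 − NOK 32,397,000.00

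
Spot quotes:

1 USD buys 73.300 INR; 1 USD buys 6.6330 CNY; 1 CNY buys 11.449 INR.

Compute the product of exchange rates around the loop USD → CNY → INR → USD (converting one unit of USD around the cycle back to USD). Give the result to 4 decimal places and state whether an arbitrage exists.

Around USD → CNY → INR → USD: 1 × 6.6330 × 11.449 ÷ 73.300 = 1.036033
Product > 1; profitable direction is USD → CNY → INR → USD.

1.0360 (arbitrage exists)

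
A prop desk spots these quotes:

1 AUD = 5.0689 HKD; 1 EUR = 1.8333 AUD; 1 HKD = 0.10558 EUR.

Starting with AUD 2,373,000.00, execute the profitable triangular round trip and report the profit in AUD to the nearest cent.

Profit: AUD 45,626.56

Profitable loop is AUD → EUR → HKD → AUD:
AUD 2,373,000.00 ÷ 1.8333 = EUR 1,294,387.17
EUR 1,294,387.17 ÷ 0.10558 = HKD 12,259,776.20
HKD 12,259,776.20 ÷ 5.0689 = AUD 2,418,626.56
Profit = AUD 2,418,626.56 − AUD 2,373,000.00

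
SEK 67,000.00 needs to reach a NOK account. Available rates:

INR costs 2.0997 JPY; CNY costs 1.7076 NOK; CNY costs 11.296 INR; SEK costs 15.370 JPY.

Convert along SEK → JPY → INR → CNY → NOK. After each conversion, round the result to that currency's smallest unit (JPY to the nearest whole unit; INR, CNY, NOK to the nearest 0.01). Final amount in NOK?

NOK 74,140.05

SEK 67,000.00 × 15.370 = JPY 1,029,790
JPY 1,029,790 ÷ 2.0997 = INR 490,446.25
INR 490,446.25 ÷ 11.296 = CNY 43,417.69
CNY 43,417.69 × 1.7076 = NOK 74,140.05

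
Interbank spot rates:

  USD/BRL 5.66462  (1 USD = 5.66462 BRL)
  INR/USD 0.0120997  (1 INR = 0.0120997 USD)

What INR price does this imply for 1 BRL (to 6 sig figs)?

BRL/INR = 14.5900

1 BRL ÷ 5.66462 = 0.176534 USD
0.176534 USD ÷ 0.0120997 = 14.59 INR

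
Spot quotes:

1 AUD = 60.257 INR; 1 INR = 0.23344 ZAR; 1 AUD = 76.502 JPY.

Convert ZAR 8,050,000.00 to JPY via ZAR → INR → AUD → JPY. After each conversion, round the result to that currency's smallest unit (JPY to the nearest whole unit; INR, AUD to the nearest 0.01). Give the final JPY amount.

ZAR 8,050,000.00 ÷ 0.23344 = INR 34,484,235.78
INR 34,484,235.78 ÷ 60.257 = AUD 572,285.97
AUD 572,285.97 × 76.502 = JPY 43,781,021

JPY 43,781,021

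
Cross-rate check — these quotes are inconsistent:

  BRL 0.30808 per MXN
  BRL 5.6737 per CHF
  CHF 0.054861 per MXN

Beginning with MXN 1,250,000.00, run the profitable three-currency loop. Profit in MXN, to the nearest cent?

Profitable loop is MXN → CHF → BRL → MXN:
MXN 1,250,000.00 × 0.054861 = CHF 68,576.25
CHF 68,576.25 × 5.6737 = BRL 389,081.07
BRL 389,081.07 ÷ 0.30808 = MXN 1,262,922.19
Profit = MXN 1,262,922.19 − MXN 1,250,000.00

Profit: MXN 12,922.19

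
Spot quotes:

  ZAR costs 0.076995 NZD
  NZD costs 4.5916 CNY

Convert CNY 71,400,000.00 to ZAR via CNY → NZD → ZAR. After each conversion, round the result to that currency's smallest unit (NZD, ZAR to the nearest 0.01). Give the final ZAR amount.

ZAR 201,962,920.06

CNY 71,400,000.00 ÷ 4.5916 = NZD 15,550,135.03
NZD 15,550,135.03 ÷ 0.076995 = ZAR 201,962,920.06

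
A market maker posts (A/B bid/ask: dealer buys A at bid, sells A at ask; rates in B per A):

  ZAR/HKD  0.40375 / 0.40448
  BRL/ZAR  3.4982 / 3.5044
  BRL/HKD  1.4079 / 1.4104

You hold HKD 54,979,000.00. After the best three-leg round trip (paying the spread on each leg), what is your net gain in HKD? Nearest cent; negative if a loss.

Best loop HKD → BRL → ZAR → HKD:
HKD 54,979,000.00 ÷ 1.4104 (buy BRL at ask) = BRL 38,981,140.10
BRL 38,981,140.10 × 3.4982 (sell BRL at bid) = ZAR 136,363,824.31
ZAR 136,363,824.31 × 0.40375 (sell ZAR at bid) = HKD 55,056,894.06

Net profit: HKD 77,894.06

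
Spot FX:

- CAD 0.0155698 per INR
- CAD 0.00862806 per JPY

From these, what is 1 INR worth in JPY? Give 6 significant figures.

INR/JPY = 1.80455

1 INR × 0.0155698 = 0.0155698 CAD
0.0155698 CAD ÷ 0.00862806 = 1.80455 JPY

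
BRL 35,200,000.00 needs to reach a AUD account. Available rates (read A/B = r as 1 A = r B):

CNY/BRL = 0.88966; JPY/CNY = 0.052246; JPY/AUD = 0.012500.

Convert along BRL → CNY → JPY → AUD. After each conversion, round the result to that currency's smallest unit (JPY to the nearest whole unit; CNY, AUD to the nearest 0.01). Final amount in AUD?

AUD 9,466,197.60

BRL 35,200,000.00 ÷ 0.88966 = CNY 39,565,676.78
CNY 39,565,676.78 ÷ 0.052246 = JPY 757,295,808
JPY 757,295,808 × 0.012500 = AUD 9,466,197.60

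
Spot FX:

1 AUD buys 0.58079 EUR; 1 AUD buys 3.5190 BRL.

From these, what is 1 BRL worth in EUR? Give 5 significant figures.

BRL/EUR = 0.16504

1 BRL ÷ 3.5190 = 0.284172 AUD
0.284172 AUD × 0.58079 = 0.165044 EUR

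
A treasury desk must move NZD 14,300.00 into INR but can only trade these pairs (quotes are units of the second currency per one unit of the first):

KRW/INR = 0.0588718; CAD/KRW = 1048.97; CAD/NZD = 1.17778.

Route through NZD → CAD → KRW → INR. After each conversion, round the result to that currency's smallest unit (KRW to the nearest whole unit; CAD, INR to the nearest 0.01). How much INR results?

INR 749,794.72

NZD 14,300.00 ÷ 1.17778 = CAD 12,141.49
CAD 12,141.49 × 1048.97 = KRW 12,736,059
KRW 12,736,059 × 0.0588718 = INR 749,794.72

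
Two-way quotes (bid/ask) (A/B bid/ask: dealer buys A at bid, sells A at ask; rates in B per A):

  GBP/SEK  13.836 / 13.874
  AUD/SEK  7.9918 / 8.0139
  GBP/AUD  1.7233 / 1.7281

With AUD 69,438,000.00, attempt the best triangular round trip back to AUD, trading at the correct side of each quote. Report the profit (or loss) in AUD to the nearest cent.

Best loop AUD → GBP → SEK → AUD:
AUD 69,438,000.00 ÷ 1.7281 (buy GBP at ask) = GBP 40,181,702.45
GBP 40,181,702.45 × 13.836 (sell GBP at bid) = SEK 555,954,035.07
SEK 555,954,035.07 ÷ 8.0139 (buy AUD at ask) = AUD 69,373,717.55

Net result: AUD -64,282.45 (no profitable arbitrage after spreads)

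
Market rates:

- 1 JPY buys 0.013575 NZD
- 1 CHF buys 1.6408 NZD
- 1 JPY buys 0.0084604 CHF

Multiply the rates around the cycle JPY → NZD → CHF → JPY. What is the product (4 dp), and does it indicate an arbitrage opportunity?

0.9779 (arbitrage exists)

Around JPY → NZD → CHF → JPY: 1 × 0.013575 ÷ 1.6408 ÷ 0.0084604 = 0.977897
Product < 1; profitable direction is JPY → CHF → NZD → JPY.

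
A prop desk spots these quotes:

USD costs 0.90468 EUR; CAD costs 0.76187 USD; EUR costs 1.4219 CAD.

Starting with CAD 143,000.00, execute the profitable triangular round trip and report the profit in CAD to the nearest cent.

Profit: CAD 2,912.04

Profitable loop is CAD → EUR → USD → CAD:
CAD 143,000.00 ÷ 1.4219 = EUR 100,569.66
EUR 100,569.66 ÷ 0.90468 = USD 111,166.00
USD 111,166.00 ÷ 0.76187 = CAD 145,912.04
Profit = CAD 145,912.04 − CAD 143,000.00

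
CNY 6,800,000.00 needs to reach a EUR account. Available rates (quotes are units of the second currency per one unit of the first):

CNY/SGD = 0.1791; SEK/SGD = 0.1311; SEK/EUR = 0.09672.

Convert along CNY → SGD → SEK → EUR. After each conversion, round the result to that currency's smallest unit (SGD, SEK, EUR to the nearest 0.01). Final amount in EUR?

EUR 898,500.03

CNY 6,800,000.00 × 0.1791 = SGD 1,217,880.00
SGD 1,217,880.00 ÷ 0.1311 = SEK 9,289,702.52
SEK 9,289,702.52 × 0.09672 = EUR 898,500.03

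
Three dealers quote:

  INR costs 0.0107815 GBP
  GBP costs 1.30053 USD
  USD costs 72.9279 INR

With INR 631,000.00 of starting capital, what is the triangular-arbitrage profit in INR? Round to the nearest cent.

Profit: INR 14,242.00

Profitable loop is INR → GBP → USD → INR:
INR 631,000.00 × 0.0107815 = GBP 6,803.13
GBP 6,803.13 × 1.30053 = USD 8,847.67
USD 8,847.67 × 72.9279 = INR 645,242.00
Profit = INR 645,242.00 − INR 631,000.00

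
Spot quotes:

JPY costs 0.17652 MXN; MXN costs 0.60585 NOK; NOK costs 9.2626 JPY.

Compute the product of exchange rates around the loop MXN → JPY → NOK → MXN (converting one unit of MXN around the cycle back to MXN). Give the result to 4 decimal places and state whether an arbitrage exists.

1.0095 (arbitrage exists)

Around MXN → JPY → NOK → MXN: 1 ÷ 0.17652 ÷ 9.2626 ÷ 0.60585 = 1.009504
Product > 1; profitable direction is MXN → JPY → NOK → MXN.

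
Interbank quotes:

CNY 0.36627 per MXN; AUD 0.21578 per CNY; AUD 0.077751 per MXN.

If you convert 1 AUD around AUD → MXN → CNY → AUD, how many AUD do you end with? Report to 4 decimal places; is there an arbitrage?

Around AUD → MXN → CNY → AUD: 1 ÷ 0.077751 × 0.36627 × 0.21578 = 1.016498
Product > 1; profitable direction is AUD → MXN → CNY → AUD.

1.0165 (arbitrage exists)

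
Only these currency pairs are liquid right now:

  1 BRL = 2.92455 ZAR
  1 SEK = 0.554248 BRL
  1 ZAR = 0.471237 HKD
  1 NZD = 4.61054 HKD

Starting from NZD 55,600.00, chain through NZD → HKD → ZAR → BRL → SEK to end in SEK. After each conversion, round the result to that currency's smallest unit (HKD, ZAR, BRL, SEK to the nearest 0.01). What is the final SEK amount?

NZD 55,600.00 × 4.61054 = HKD 256,346.02
HKD 256,346.02 ÷ 0.471237 = ZAR 543,985.34
ZAR 543,985.34 ÷ 2.92455 = BRL 186,006.51
BRL 186,006.51 ÷ 0.554248 = SEK 335,601.59

SEK 335,601.59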